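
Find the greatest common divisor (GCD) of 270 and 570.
30

Using the Euclidean algorithm:
270 = 0 × 570 + 270
570 = 2 × 270 + 30
270 = 9 × 30 + 0

GCD(270, 570) = 30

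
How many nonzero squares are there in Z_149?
For prime 149, there are (p-1)/2 = (149-1)/2 = 74 quadratic residues (excluding 0).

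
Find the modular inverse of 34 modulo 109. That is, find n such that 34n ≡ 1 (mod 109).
93

Using Extended Euclidean Algorithm:
gcd(34, 109) = 1
Bezout coefficients: 34 × -16 + 109 × 5 = 1
So 34 × -16 ≡ 1 (mod 109)
The inverse is -16 mod 109 = 93
Verification: 34 × 93 = 3162 = 29 × 109 + 1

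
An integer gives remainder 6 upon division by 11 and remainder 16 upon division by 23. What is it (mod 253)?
M = 11 × 23 = 253. M₁ = 23, y₁ ≡ 1 (mod 11). M₂ = 11, y₂ ≡ 21 (mod 23). x = 6×23×1 + 16×11×21 ≡ 39 (mod 253). The smallest positive such number is 39.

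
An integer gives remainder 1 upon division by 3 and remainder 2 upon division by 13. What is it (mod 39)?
M = 3 × 13 = 39. M₁ = 13, y₁ ≡ 1 (mod 3). M₂ = 3, y₂ ≡ 9 (mod 13). t = 1×13×1 + 2×3×9 ≡ 28 (mod 39). The smallest positive such number is 28.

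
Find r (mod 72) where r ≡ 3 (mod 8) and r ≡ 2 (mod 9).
M = 8 × 9 = 72. M₁ = 9, y₁ ≡ 1 (mod 8). M₂ = 8, y₂ ≡ 8 (mod 9). r = 3×9×1 + 2×8×8 ≡ 11 (mod 72)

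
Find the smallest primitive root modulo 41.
6

A primitive root g modulo p has order p-1 = 40
Prime divisors of 40: [2, 5]
g is a primitive root iff g^(40/q) ≢ 1 (mod 41) for each prime divisor q
Testing small values:
  g = 2: 2^20 ≡ 1, 2^8 ≡ 10 (mod 41) → 2^20 ≡ 1, not primitive root
  g = 3: 3^20 ≡ 40, 3^8 ≡ 1 (mod 41) → 3^8 ≡ 1, not primitive root
  g = 4: 4^20 ≡ 1, 4^8 ≡ 18 (mod 41) → 4^20 ≡ 1, not primitive root
  g = 5: 5^20 ≡ 1, 5^8 ≡ 18 (mod 41) → 5^20 ≡ 1, not primitive root
  g = 6: 6^20 ≡ 40, 6^8 ≡ 10 (mod 41) → none is 1, primitive root!
The smallest primitive root is 6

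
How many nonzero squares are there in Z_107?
For prime 107, there are (p-1)/2 = (107-1)/2 = 53 quadratic residues (excluding 0).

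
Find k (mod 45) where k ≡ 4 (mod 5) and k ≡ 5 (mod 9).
M = 5 × 9 = 45. M₁ = 9, y₁ ≡ 4 (mod 5). M₂ = 5, y₂ ≡ 2 (mod 9). k = 4×9×4 + 5×5×2 ≡ 14 (mod 45)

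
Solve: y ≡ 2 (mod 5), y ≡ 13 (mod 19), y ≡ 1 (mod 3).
M = 5 × 19 × 3 = 285. M₁ = 57, y₁ ≡ 3 (mod 5). M₂ = 15, y₂ ≡ 14 (mod 19). M₃ = 95, y₃ ≡ 2 (mod 3). y = 2×57×3 + 13×15×14 + 1×95×2 ≡ 127 (mod 285)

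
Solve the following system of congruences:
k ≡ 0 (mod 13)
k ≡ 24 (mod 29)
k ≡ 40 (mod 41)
11479

Using the Chinese Remainder Theorem:
M = product of moduli = 15457
For equation 1: M_1 = 1189, 1189 ≡ 6 (mod 13), inverse of 1189 mod 13 is 11 (check: 6 × 11 = 66 ≡ 1 (mod 13))
For equation 2: M_2 = 533, 533 ≡ 11 (mod 29), inverse of 533 mod 29 is 8 (check: 11 × 8 = 88 ≡ 1 (mod 29))
For equation 3: M_3 = 377, 377 ≡ 8 (mod 41), inverse of 377 mod 41 is 36 (check: 8 × 36 = 288 ≡ 1 (mod 41))
Combine: k ≡ Σ r_i×M_i×(M_i⁻¹ mod m_i) = 0×1189×11 + 24×533×8 + 40×377×36 = 0 + 102336 + 542880 = 645216
645216 mod 15457 = 11479
k ≡ 11479 (mod 15457)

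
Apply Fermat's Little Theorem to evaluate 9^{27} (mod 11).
4

By Fermat's Little Theorem, a^(p-1) ≡ 1 (mod p) for prime p and gcd(a, p) = 1
Here p = 11, so 9^10 ≡ 1 (mod 11)
We can reduce the exponent: 27 mod 10 = 7
So 9^27 ≡ 9^7 (mod 11)
Computing: 9^7 mod 11 = 4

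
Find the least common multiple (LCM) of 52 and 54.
1404

First find GCD(52, 54) using the Euclidean algorithm:
52 = 0 × 54 + 52
54 = 1 × 52 + 2
52 = 26 × 2 + 0
GCD(52, 54) = 2

LCM formula: LCM(a, b) = (a × b) / GCD(a, b)
LCM(52, 54) = (52 × 54) / 2
LCM(52, 54) = 2808 / 2
LCM(52, 54) = 1404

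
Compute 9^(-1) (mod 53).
6

Using Extended Euclidean Algorithm:
gcd(9, 53) = 1
Bezout coefficients: 9 × 6 + 53 × -1 = 1
So 9 × 6 ≡ 1 (mod 53)
The inverse is 6 mod 53 = 6
Verification: 9 × 6 = 54 = 1 × 53 + 1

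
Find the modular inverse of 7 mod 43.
7^(-1) ≡ 37 (mod 43). Verification: 7 × 37 = 259 ≡ 1 (mod 43)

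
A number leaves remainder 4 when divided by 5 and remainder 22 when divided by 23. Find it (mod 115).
M = 5 × 23 = 115. M₁ = 23, y₁ ≡ 2 (mod 5). M₂ = 5, y₂ ≡ 14 (mod 23). x = 4×23×2 + 22×5×14 ≡ 114 (mod 115)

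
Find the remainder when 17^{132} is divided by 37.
By Fermat: 17^{36} ≡ 1 (mod 37). 132 = 3×36 + 24. So 17^{132} ≡ 17^{24} ≡ 10 (mod 37)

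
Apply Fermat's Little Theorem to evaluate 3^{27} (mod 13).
1

By Fermat's Little Theorem, a^(p-1) ≡ 1 (mod p) for prime p and gcd(a, p) = 1
Here p = 13, so 3^12 ≡ 1 (mod 13)
We can reduce the exponent: 27 mod 12 = 3
So 3^27 ≡ 3^3 (mod 13)
Computing: 3^3 mod 13 = 1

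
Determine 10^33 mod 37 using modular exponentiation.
Using repeated squaring. 33 = 32 + 1 (binary 100001). Repeated squaring mod 37: 10^1 ≡ 10; 10^2 ≡ 10² = 100 ≡ 26; 10^4 ≡ 26² = 676 ≡ 10; 10^8 ≡ 10² = 100 ≡ 26; 10^16 ≡ 26² = 676 ≡ 10; 10^32 ≡ 10² = 100 ≡ 26. Multiply: 10^33 = 10^32 × 10^1 ≡ 26 × 10 (mod 37): 26 × 10 = 260 ≡ 1. So 10^33 ≡ 1 (mod 37).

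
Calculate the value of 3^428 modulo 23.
Using Fermat: 3^{22} ≡ 1 (mod 23). 428 ≡ 10 (mod 22). So 3^{428} ≡ 3^{10} ≡ 8 (mod 23)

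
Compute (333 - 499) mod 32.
26

(333 - 499) = -166
-166 mod 32 = 26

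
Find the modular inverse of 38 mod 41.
38^(-1) ≡ 27 (mod 41). Verification: 38 × 27 = 1026 ≡ 1 (mod 41)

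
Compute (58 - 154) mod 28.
16

(58 - 154) = -96
-96 mod 28 = 16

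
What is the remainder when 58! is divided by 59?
By Wilson's theorem, (58)! ≡ -1 ≡ 58 (mod 59)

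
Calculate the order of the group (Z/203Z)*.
168

Prime factorization: 203 = 7 × 29
Using the formula φ(n) = n × Π(1 - 1/p) for each prime factor p:
φ(203) = 203 × (1 - 1/7) × (1 - 1/29)
φ(203) = 168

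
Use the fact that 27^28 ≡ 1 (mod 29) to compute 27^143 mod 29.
By Fermat: 27^{28} ≡ 1 (mod 29). 143 = 5×28 + 3. So 27^{143} ≡ 27^{3} ≡ 21 (mod 29)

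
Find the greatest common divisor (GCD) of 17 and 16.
1

Using the Euclidean algorithm:
17 = 1 × 16 + 1
16 = 16 × 1 + 0

GCD(17, 16) = 1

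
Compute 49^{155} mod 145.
49

Using successive squaring:
Binary expansion of 155: 10011011
Powers of 49 mod 145 (each is the square of the previous):
  49^1 ≡ 49 (mod 145)
  49^2 ≡ 49² = 2401 ≡ 81 (mod 145)
  49^4 ≡ 81² = 6561 ≡ 36 (mod 145)
  49^8 ≡ 36² = 1296 ≡ 136 (mod 145)
  49^16 ≡ 136² = 18496 ≡ 81 (mod 145)
  49^32 ≡ 81² = 6561 ≡ 36 (mod 145)
  49^64 ≡ 36² = 1296 ≡ 136 (mod 145)
  49^128 ≡ 136² = 18496 ≡ 81 (mod 145)
155 = 128 + 16 + 8 + 2 + 1, so 49^155 = 49^128 × 49^16 × 49^8 × 49^2 × 49^1 ≡ 81 × 81 × 136 × 81 × 49 (mod 145)
Multiplying step by step:
  81 × 81 = 6561 ≡ 36 (mod 145)
  36 × 136 = 4896 ≡ 111 (mod 145)
  111 × 81 = 8991 ≡ 1 (mod 145)
  1 × 49 = 49 ≡ 49 (mod 145)
Result: 49^155 ≡ 49 (mod 145)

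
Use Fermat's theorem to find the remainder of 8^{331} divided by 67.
8

By Fermat's Little Theorem, a^(p-1) ≡ 1 (mod p) for prime p and gcd(a, p) = 1
Here p = 67, so 8^66 ≡ 1 (mod 67)
We can reduce the exponent: 331 mod 66 = 1
So 8^331 ≡ 8^1 (mod 67)
Computing: 8^1 mod 67 = 8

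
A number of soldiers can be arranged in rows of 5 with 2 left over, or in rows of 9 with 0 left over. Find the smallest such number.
M = 5 × 9 = 45. M₁ = 9, y₁ ≡ 4 (mod 5). M₂ = 5, y₂ ≡ 2 (mod 9). n = 2×9×4 + 0×5×2 ≡ 27 (mod 45). The smallest positive such number is 27.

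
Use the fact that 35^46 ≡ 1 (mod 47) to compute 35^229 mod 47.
By Fermat: 35^{46} ≡ 1 (mod 47). 229 = 4×46 + 45. So 35^{229} ≡ 35^{45} ≡ 43 (mod 47)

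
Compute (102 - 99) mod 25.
3

(102 - 99) = 3
3 mod 25 = 3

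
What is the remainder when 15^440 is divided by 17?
Using Fermat: 15^{16} ≡ 1 (mod 17). 440 ≡ 8 (mod 16). So 15^{440} ≡ 15^{8} ≡ 1 (mod 17)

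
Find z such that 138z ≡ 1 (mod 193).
138^(-1) ≡ 7 (mod 193). Verification: 138 × 7 = 966 ≡ 1 (mod 193)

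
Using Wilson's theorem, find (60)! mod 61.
By Wilson's theorem, (60)! ≡ -1 ≡ 60 (mod 61)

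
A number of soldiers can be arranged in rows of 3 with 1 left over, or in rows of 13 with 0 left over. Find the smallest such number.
M = 3 × 13 = 39. M₁ = 13, y₁ ≡ 1 (mod 3). M₂ = 3, y₂ ≡ 9 (mod 13). t = 1×13×1 + 0×3×9 ≡ 13 (mod 39). The smallest positive such number is 13.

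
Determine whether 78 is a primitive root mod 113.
p - 1 = 112 has prime divisors 2, 7. Check 78^(112/q) mod 113 for each: 78^(112/2) = 78^56 ≡ 112, 78^(112/7) = 78^16 ≡ 1 (mod 113). Since 78^16 ≡ 1 (mod 113), the order of 78 divides 16 (in fact the order is 16) ≠ 112, so it is not a primitive root.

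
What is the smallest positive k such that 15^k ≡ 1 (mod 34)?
Powers of 15 mod 34: 15^1≡15, 15^2≡21, 15^3≡9, 15^4≡33, 15^5≡19, 15^6≡13, 15^7≡25, 15^8≡1. Order = 8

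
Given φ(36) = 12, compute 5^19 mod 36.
By Euler: 5^{12} ≡ 1 (mod 36) since gcd(5, 36) = 1. 19 = 1×12 + 7. So 5^{19} ≡ 5^{7} ≡ 5 (mod 36)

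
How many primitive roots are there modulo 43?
12

The number of primitive roots modulo p is φ(p-1) = φ(42)
φ(42) = 12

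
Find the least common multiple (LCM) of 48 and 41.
1968

First find GCD(48, 41) using the Euclidean algorithm:
48 = 1 × 41 + 7
41 = 5 × 7 + 6
7 = 1 × 6 + 1
6 = 6 × 1 + 0
GCD(48, 41) = 1

LCM formula: LCM(a, b) = (a × b) / GCD(a, b)
LCM(48, 41) = (48 × 41) / 1
LCM(48, 41) = 1968 / 1
LCM(48, 41) = 1968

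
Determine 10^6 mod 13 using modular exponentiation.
6 = 4 + 2 (binary 110). Repeated squaring mod 13: 10^1 ≡ 10; 10^2 ≡ 10² = 100 ≡ 9; 10^4 ≡ 9² = 81 ≡ 3. Multiply: 10^6 = 10^4 × 10^2 ≡ 3 × 9 (mod 13): 3 × 9 = 27 ≡ 1. So 10^6 ≡ 1 (mod 13).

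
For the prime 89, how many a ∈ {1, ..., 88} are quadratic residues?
For prime 89, there are (p-1)/2 = (89-1)/2 = 44 quadratic residues (excluding 0).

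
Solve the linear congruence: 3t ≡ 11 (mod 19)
10

Since gcd(3, 19) = 1 divides 11, a solution exists.
Multiply both sides by the inverse of 3 mod 19:
  3^(-1) mod 19 = 13
  x ≡ 13 × 11 ≡ 143 ≡ 10 (mod 19)
Verification: 3 × 10 = 30 = 1 × 19 + 11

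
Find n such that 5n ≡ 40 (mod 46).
8

Since gcd(5, 46) = 1 divides 40, a solution exists.
Multiply both sides by the inverse of 5 mod 46:
  5^(-1) mod 46 = 37
  x ≡ 37 × 40 ≡ 1480 ≡ 8 (mod 46)
Verification: 5 × 8 = 40 = 0 × 46 + 40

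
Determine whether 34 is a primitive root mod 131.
p - 1 = 130 has prime divisors 2, 5, 13. Check 34^(130/q) mod 131 for each: 34^(130/2) = 34^65 ≡ 1, 34^(130/5) = 34^26 ≡ 89, 34^(130/13) = 34^10 ≡ 80 (mod 131). Since 34^65 ≡ 1 (mod 131), the order of 34 divides 65 (in fact the order is 65) ≠ 130, so it is not a primitive root.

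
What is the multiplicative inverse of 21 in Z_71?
44

Using Extended Euclidean Algorithm:
gcd(21, 71) = 1
Bezout coefficients: 21 × -27 + 71 × 8 = 1
So 21 × -27 ≡ 1 (mod 71)
The inverse is -27 mod 71 = 44
Verification: 21 × 44 = 924 = 13 × 71 + 1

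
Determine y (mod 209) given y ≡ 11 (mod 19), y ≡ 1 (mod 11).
144

Using the Chinese Remainder Theorem:
M = product of moduli = 209
For equation 1: M_1 = 11, 11 ≡ 11 (mod 19), inverse of 11 mod 19 is 7 (check: 11 × 7 = 77 ≡ 1 (mod 19))
For equation 2: M_2 = 19, 19 ≡ 8 (mod 11), inverse of 19 mod 11 is 7 (check: 8 × 7 = 56 ≡ 1 (mod 11))
Combine: y ≡ Σ r_i×M_i×(M_i⁻¹ mod m_i) = 11×11×7 + 1×19×7 = 847 + 133 = 980
980 mod 209 = 144
y ≡ 144 (mod 209)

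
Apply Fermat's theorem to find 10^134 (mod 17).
By Fermat: 10^{16} ≡ 1 (mod 17). 134 = 8×16 + 6. So 10^{134} ≡ 10^{6} ≡ 9 (mod 17)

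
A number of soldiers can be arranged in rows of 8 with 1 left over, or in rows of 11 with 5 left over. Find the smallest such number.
M = 8 × 11 = 88. M₁ = 11, y₁ ≡ 3 (mod 8). M₂ = 8, y₂ ≡ 7 (mod 11). z = 1×11×3 + 5×8×7 ≡ 49 (mod 88). The smallest positive such number is 49.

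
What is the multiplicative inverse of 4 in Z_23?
6

Using Extended Euclidean Algorithm:
gcd(4, 23) = 1
Bezout coefficients: 4 × 6 + 23 × -1 = 1
So 4 × 6 ≡ 1 (mod 23)
The inverse is 6 mod 23 = 6
Verification: 4 × 6 = 24 = 1 × 23 + 1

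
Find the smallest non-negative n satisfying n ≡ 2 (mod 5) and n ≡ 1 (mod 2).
M = 5 × 2 = 10. M₁ = 2, y₁ ≡ 3 (mod 5). M₂ = 5, y₂ ≡ 1 (mod 2). n = 2×2×3 + 1×5×1 ≡ 7 (mod 10)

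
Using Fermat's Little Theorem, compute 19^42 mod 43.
By Fermat's Little Theorem, 19^{42} ≡ 1 (mod 43) since 43 is prime and gcd(19, 43) = 1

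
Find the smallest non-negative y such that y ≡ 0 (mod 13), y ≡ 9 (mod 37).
416

Using the Chinese Remainder Theorem:
M = product of moduli = 481
For equation 1: M_1 = 37, 37 ≡ 11 (mod 13), inverse of 37 mod 13 is 6 (check: 11 × 6 = 66 ≡ 1 (mod 13))
For equation 2: M_2 = 13, 13 ≡ 13 (mod 37), inverse of 13 mod 37 is 20 (check: 13 × 20 = 260 ≡ 1 (mod 37))
Combine: y ≡ Σ r_i×M_i×(M_i⁻¹ mod m_i) = 0×37×6 + 9×13×20 = 0 + 2340 = 2340
2340 mod 481 = 416
y ≡ 416 (mod 481)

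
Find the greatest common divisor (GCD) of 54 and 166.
2

Using the Euclidean algorithm:
54 = 0 × 166 + 54
166 = 3 × 54 + 4
54 = 13 × 4 + 2
4 = 2 × 2 + 0

GCD(54, 166) = 2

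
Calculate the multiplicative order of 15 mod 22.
Powers of 15 mod 22: 15^1≡15, 15^2≡5, 15^3≡9, 15^4≡3, 15^5≡1. Order = 5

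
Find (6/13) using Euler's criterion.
(6/13) = 6^{6} mod 13 = -1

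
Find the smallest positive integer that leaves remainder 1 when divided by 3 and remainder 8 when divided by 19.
M = 3 × 19 = 57. M₁ = 19, y₁ ≡ 1 (mod 3). M₂ = 3, y₂ ≡ 13 (mod 19). m = 1×19×1 + 8×3×13 ≡ 46 (mod 57). The smallest positive such number is 46.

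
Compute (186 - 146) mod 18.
4

(186 - 146) = 40
40 mod 18 = 4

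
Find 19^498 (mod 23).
Using Fermat: 19^{22} ≡ 1 (mod 23). 498 ≡ 14 (mod 22). So 19^{498} ≡ 19^{14} ≡ 18 (mod 23)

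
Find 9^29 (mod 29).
Using Fermat: 9^{28} ≡ 1 (mod 29). 29 ≡ 1 (mod 28). So 9^{29} ≡ 9^{1} ≡ 9 (mod 29)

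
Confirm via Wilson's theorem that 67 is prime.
(66)! mod 67 = 66. Since this equals -1 (mod 67), Wilson confirms 67 is prime.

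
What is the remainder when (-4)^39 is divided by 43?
Using repeated squaring. (-4) ≡ 39 (mod 43). 39 = 32 + 4 + 2 + 1 (binary 100111). Repeated squaring mod 43: 39^1 ≡ 39; 39^2 ≡ 39² = 1521 ≡ 16; 39^4 ≡ 16² = 256 ≡ 41; 39^8 ≡ 41² = 1681 ≡ 4; 39^16 ≡ 4² = 16 ≡ 16; 39^32 ≡ 16² = 256 ≡ 41. Multiply: (-4)^39 ≡ 39^32 × 39^4 × 39^2 × 39^1 ≡ 41 × 41 × 16 × 39 (mod 43): 41 × 41 = 1681 ≡ 4; 4 × 16 = 64 ≡ 21; 21 × 39 = 819 ≡ 2. So (-4)^39 ≡ 2 (mod 43).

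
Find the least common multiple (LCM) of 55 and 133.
7315

First find GCD(55, 133) using the Euclidean algorithm:
55 = 0 × 133 + 55
133 = 2 × 55 + 23
55 = 2 × 23 + 9
23 = 2 × 9 + 5
9 = 1 × 5 + 4
5 = 1 × 4 + 1
4 = 4 × 1 + 0
GCD(55, 133) = 1

LCM formula: LCM(a, b) = (a × b) / GCD(a, b)
LCM(55, 133) = (55 × 133) / 1
LCM(55, 133) = 7315 / 1
LCM(55, 133) = 7315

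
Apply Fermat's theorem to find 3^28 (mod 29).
By Fermat's Little Theorem, 3^{28} ≡ 1 (mod 29) since 29 is prime and gcd(3, 29) = 1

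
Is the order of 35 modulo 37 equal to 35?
No, the actual order is 36, not 35.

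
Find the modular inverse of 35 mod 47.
35^(-1) ≡ 43 (mod 47). Verification: 35 × 43 = 1505 ≡ 1 (mod 47)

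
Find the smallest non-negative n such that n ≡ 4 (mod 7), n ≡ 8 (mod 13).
60

Using the Chinese Remainder Theorem:
M = product of moduli = 91
For equation 1: M_1 = 13, 13 ≡ 6 (mod 7), inverse of 13 mod 7 is 6 (check: 6 × 6 = 36 ≡ 1 (mod 7))
For equation 2: M_2 = 7, 7 ≡ 7 (mod 13), inverse of 7 mod 13 is 2 (check: 7 × 2 = 14 ≡ 1 (mod 13))
Combine: n ≡ Σ r_i×M_i×(M_i⁻¹ mod m_i) = 4×13×6 + 8×7×2 = 312 + 112 = 424
424 mod 91 = 60
n ≡ 60 (mod 91)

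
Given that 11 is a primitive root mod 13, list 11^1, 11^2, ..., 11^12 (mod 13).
g^1, g^2, ..., g^{12} mod 13: {11, 4, 5, 3, 7, 12, 2, 9, 8, 10, 6, 1}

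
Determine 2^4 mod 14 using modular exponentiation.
4 = 4 (binary 100). Repeated squaring mod 14: 2^1 ≡ 2; 2^2 ≡ 2² = 4 ≡ 4; 2^4 ≡ 4² = 16 ≡ 2. So 2^4 ≡ 2 (mod 14).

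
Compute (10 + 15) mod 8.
1

(10 + 15) = 25
25 mod 8 = 1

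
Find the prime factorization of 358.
2 × 179

Divide by primes starting from smallest:
358 ÷ 2 = 179
179 ÷ 179 = 1

358 = 2 × 179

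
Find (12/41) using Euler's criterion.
(12/41) = 12^{20} mod 41 = -1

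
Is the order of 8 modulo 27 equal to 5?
No, the actual order is 6, not 5.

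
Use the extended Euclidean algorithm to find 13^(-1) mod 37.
Extended GCD: 13(-17) + 37(6) = 1. So 13^(-1) ≡ 20 ≡ 20 (mod 37). Verify: 13 × 20 = 260 ≡ 1 (mod 37)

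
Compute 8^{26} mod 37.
27

Using successive squaring:
Binary expansion of 26: 11010
Powers of 8 mod 37 (each is the square of the previous):
  8^1 ≡ 8 (mod 37)
  8^2 ≡ 8² = 64 ≡ 27 (mod 37)
  8^4 ≡ 27² = 729 ≡ 26 (mod 37)
  8^8 ≡ 26² = 676 ≡ 10 (mod 37)
  8^16 ≡ 10² = 100 ≡ 26 (mod 37)
26 = 16 + 8 + 2, so 8^26 = 8^16 × 8^8 × 8^2 ≡ 26 × 10 × 27 (mod 37)
Multiplying step by step:
  26 × 10 = 260 ≡ 1 (mod 37)
  1 × 27 = 27 ≡ 27 (mod 37)
Result: 8^26 ≡ 27 (mod 37)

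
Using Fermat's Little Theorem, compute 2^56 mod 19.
By Fermat: 2^{18} ≡ 1 (mod 19). 56 = 3×18 + 2. So 2^{56} ≡ 2^{2} ≡ 4 (mod 19)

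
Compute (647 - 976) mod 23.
16

(647 - 976) = -329
-329 mod 23 = 16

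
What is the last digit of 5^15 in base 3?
Using Fermat: 5^{2} ≡ 1 (mod 3). 15 ≡ 1 (mod 2). So 5^{15} ≡ 5^{1} ≡ 2 (mod 3)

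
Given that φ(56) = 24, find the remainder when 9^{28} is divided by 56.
By Euler: 9^{24} ≡ 1 (mod 56) since gcd(9, 56) = 1. 28 = 1×24 + 4. So 9^{28} ≡ 9^{4} ≡ 9 (mod 56)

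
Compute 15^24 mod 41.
Using repeated squaring. 24 = 16 + 8 (binary 11000). Repeated squaring mod 41: 15^1 ≡ 15; 15^2 ≡ 15² = 225 ≡ 20; 15^4 ≡ 20² = 400 ≡ 31; 15^8 ≡ 31² = 961 ≡ 18; 15^16 ≡ 18² = 324 ≡ 37. Multiply: 15^24 = 15^16 × 15^8 ≡ 37 × 18 (mod 41): 37 × 18 = 666 ≡ 10. So 15^24 ≡ 10 (mod 41).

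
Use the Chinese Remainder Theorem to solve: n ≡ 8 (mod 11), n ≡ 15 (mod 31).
294

Using the Chinese Remainder Theorem:
M = product of moduli = 341
For equation 1: M_1 = 31, 31 ≡ 9 (mod 11), inverse of 31 mod 11 is 5 (check: 9 × 5 = 45 ≡ 1 (mod 11))
For equation 2: M_2 = 11, 11 ≡ 11 (mod 31), inverse of 11 mod 31 is 17 (check: 11 × 17 = 187 ≡ 1 (mod 31))
Combine: n ≡ Σ r_i×M_i×(M_i⁻¹ mod m_i) = 8×31×5 + 15×11×17 = 1240 + 2805 = 4045
4045 mod 341 = 294
n ≡ 294 (mod 341)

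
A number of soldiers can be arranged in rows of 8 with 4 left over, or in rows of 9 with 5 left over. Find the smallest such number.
M = 8 × 9 = 72. M₁ = 9, y₁ ≡ 1 (mod 8). M₂ = 8, y₂ ≡ 8 (mod 9). r = 4×9×1 + 5×8×8 ≡ 68 (mod 72). The smallest positive such number is 68.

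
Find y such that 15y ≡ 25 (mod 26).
19

Since gcd(15, 26) = 1 divides 25, a solution exists.
Multiply both sides by the inverse of 15 mod 26:
  15^(-1) mod 26 = 7
  x ≡ 7 × 25 ≡ 175 ≡ 19 (mod 26)
Verification: 15 × 19 = 285 = 10 × 26 + 25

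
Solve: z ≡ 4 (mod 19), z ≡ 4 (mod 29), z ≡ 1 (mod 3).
M = 19 × 29 × 3 = 1653. M₁ = 87, y₁ ≡ 7 (mod 19). M₂ = 57, y₂ ≡ 28 (mod 29). M₃ = 551, y₃ ≡ 2 (mod 3). z = 4×87×7 + 4×57×28 + 1×551×2 ≡ 4 (mod 1653)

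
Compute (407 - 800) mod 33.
3

(407 - 800) = -393
-393 mod 33 = 3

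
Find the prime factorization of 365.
5 × 73

Divide by primes starting from smallest:
365 ÷ 5 = 73
73 ÷ 73 = 1

365 = 5 × 73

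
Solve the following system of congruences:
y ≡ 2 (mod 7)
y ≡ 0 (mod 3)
9

Using the Chinese Remainder Theorem:
M = product of moduli = 21
For equation 1: M_1 = 3, 3 ≡ 3 (mod 7), inverse of 3 mod 7 is 5 (check: 3 × 5 = 15 ≡ 1 (mod 7))
For equation 2: M_2 = 7, 7 ≡ 1 (mod 3), inverse of 7 mod 3 is 1 (check: 1 × 1 = 1 ≡ 1 (mod 3))
Combine: y ≡ Σ r_i×M_i×(M_i⁻¹ mod m_i) = 2×3×5 + 0×7×1 = 30 + 0 = 30
30 mod 21 = 9
y ≡ 9 (mod 21)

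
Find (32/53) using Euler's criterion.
(32/53) = 32^{26} mod 53 = -1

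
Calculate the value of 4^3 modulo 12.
3 = 2 + 1 (binary 11). Repeated squaring mod 12: 4^1 ≡ 4; 4^2 ≡ 4² = 16 ≡ 4. Multiply: 4^3 = 4^2 × 4^1 ≡ 4 × 4 (mod 12): 4 × 4 = 16 ≡ 4. So 4^3 ≡ 4 (mod 12).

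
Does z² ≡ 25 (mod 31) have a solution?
By Euler's criterion: 25^{15} ≡ 1 (mod 31). Since this equals 1, 25 is a QR.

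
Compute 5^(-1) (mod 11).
5^(-1) ≡ 9 (mod 11). Verification: 5 × 9 = 45 ≡ 1 (mod 11)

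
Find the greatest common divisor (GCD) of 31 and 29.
1

Using the Euclidean algorithm:
31 = 1 × 29 + 2
29 = 14 × 2 + 1
2 = 2 × 1 + 0

GCD(31, 29) = 1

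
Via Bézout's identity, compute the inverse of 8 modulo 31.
Extended GCD: 8(4) + 31(-1) = 1. So 8^(-1) ≡ 4 ≡ 4 (mod 31). Verify: 8 × 4 = 32 ≡ 1 (mod 31)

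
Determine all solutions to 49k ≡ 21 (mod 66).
57

Since gcd(49, 66) = 1 divides 21, a solution exists.
Multiply both sides by the inverse of 49 mod 66:
  49^(-1) mod 66 = 31
  x ≡ 31 × 21 ≡ 651 ≡ 57 (mod 66)
Verification: 49 × 57 = 2793 = 42 × 66 + 21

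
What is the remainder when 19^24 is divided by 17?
Using Fermat: 19^{16} ≡ 1 (mod 17). 24 ≡ 8 (mod 16). So 19^{24} ≡ 19^{8} ≡ 1 (mod 17)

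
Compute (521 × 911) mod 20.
11

(521 × 911) = 474631
474631 mod 20 = 11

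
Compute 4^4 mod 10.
4 = 4 (binary 100). Repeated squaring mod 10: 4^1 ≡ 4; 4^2 ≡ 4² = 16 ≡ 6; 4^4 ≡ 6² = 36 ≡ 6. So 4^4 ≡ 6 (mod 10).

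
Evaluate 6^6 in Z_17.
6 = 4 + 2 (binary 110). Repeated squaring mod 17: 6^1 ≡ 6; 6^2 ≡ 6² = 36 ≡ 2; 6^4 ≡ 2² = 4 ≡ 4. Multiply: 6^6 = 6^4 × 6^2 ≡ 4 × 2 (mod 17): 4 × 2 = 8 ≡ 8. So 6^6 ≡ 8 (mod 17).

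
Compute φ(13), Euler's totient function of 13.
12

Prime factorization: 13 = 13
Using the formula φ(n) = n × Π(1 - 1/p) for each prime factor p:
φ(13) = 13 × (1 - 1/13)
φ(13) = 12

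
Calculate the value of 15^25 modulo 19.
Using Fermat: 15^{18} ≡ 1 (mod 19). 25 ≡ 7 (mod 18). So 15^{25} ≡ 15^{7} ≡ 13 (mod 19)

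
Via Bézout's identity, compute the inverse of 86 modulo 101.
Extended GCD: 86(-27) + 101(23) = 1. So 86^(-1) ≡ 74 ≡ 74 (mod 101). Verify: 86 × 74 = 6364 ≡ 1 (mod 101)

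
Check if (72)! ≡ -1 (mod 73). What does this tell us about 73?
(72)! mod 73 = 72. Since this equals -1 (mod 73), Wilson confirms 73 is prime.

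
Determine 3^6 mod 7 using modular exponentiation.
6 = 4 + 2 (binary 110). Repeated squaring mod 7: 3^1 ≡ 3; 3^2 ≡ 3² = 9 ≡ 2; 3^4 ≡ 2² = 4 ≡ 4. Multiply: 3^6 = 3^4 × 3^2 ≡ 4 × 2 (mod 7): 4 × 2 = 8 ≡ 1. So 3^6 ≡ 1 (mod 7).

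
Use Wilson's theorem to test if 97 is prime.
(96)! mod 97 = 96. Since 96 ≡ -1 (mod 97), 97 is prime.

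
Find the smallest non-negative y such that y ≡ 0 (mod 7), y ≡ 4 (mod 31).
35

Using the Chinese Remainder Theorem:
M = product of moduli = 217
For equation 1: M_1 = 31, 31 ≡ 3 (mod 7), inverse of 31 mod 7 is 5 (check: 3 × 5 = 15 ≡ 1 (mod 7))
For equation 2: M_2 = 7, 7 ≡ 7 (mod 31), inverse of 7 mod 31 is 9 (check: 7 × 9 = 63 ≡ 1 (mod 31))
Combine: y ≡ Σ r_i×M_i×(M_i⁻¹ mod m_i) = 0×31×5 + 4×7×9 = 0 + 252 = 252
252 mod 217 = 35
y ≡ 35 (mod 217)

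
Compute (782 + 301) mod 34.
29

(782 + 301) = 1083
1083 mod 34 = 29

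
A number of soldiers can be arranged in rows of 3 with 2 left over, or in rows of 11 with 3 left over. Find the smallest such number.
M = 3 × 11 = 33. M₁ = 11, y₁ ≡ 2 (mod 3). M₂ = 3, y₂ ≡ 4 (mod 11). n = 2×11×2 + 3×3×4 ≡ 14 (mod 33). The smallest positive such number is 14.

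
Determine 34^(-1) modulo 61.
34^(-1) ≡ 9 (mod 61). Verification: 34 × 9 = 306 ≡ 1 (mod 61)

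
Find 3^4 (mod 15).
4 = 4 (binary 100). Repeated squaring mod 15: 3^1 ≡ 3; 3^2 ≡ 3² = 9 ≡ 9; 3^4 ≡ 9² = 81 ≡ 6. So 3^4 ≡ 6 (mod 15).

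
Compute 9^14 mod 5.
Using Fermat: 9^{4} ≡ 1 (mod 5). 14 ≡ 2 (mod 4). So 9^{14} ≡ 9^{2} ≡ 1 (mod 5)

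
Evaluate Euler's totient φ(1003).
928

Prime factorization: 1003 = 17 × 59
Using the formula φ(n) = n × Π(1 - 1/p) for each prime factor p:
φ(1003) = 1003 × (1 - 1/17) × (1 - 1/59)
φ(1003) = 928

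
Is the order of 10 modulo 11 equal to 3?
No, the actual order is 2, not 3.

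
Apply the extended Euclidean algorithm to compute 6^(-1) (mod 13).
Extended GCD: 6(-2) + 13(1) = 1. So 6^(-1) ≡ 11 ≡ 11 (mod 13). Verify: 6 × 11 = 66 ≡ 1 (mod 13)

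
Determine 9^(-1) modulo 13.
9^(-1) ≡ 3 (mod 13). Verification: 9 × 3 = 27 ≡ 1 (mod 13)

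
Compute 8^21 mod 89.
Using repeated squaring. 21 = 16 + 4 + 1 (binary 10101). Repeated squaring mod 89: 8^1 ≡ 8; 8^2 ≡ 8² = 64 ≡ 64; 8^4 ≡ 64² = 4096 ≡ 2; 8^8 ≡ 2² = 4 ≡ 4; 8^16 ≡ 4² = 16 ≡ 16. Multiply: 8^21 = 8^16 × 8^4 × 8^1 ≡ 16 × 2 × 8 (mod 89): 16 × 2 = 32 ≡ 32; 32 × 8 = 256 ≡ 78. So 8^21 ≡ 78 (mod 89).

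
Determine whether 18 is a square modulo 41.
By Euler's criterion: 18^{20} ≡ 1 (mod 41). Since this equals 1, 18 is a QR.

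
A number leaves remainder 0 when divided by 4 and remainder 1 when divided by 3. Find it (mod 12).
M = 4 × 3 = 12. M₁ = 3, y₁ ≡ 3 (mod 4). M₂ = 4, y₂ ≡ 1 (mod 3). r = 0×3×3 + 1×4×1 ≡ 4 (mod 12)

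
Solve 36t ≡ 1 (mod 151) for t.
36^(-1) ≡ 21 (mod 151). Verification: 36 × 21 = 756 ≡ 1 (mod 151)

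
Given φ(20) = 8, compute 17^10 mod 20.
By Euler: 17^{8} ≡ 1 (mod 20) since gcd(17, 20) = 1. 10 = 1×8 + 2. So 17^{10} ≡ 17^{2} ≡ 9 (mod 20)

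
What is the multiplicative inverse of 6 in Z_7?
6

Using Extended Euclidean Algorithm:
gcd(6, 7) = 1
Bezout coefficients: 6 × -1 + 7 × 1 = 1
So 6 × -1 ≡ 1 (mod 7)
The inverse is -1 mod 7 = 6
Verification: 6 × 6 = 36 = 5 × 7 + 1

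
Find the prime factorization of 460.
2^2 × 5 × 23

Divide by primes starting from smallest:
460 ÷ 2 = 230
230 ÷ 2 = 115
115 ÷ 5 = 23
23 ÷ 23 = 1

460 = 2^2 × 5 × 23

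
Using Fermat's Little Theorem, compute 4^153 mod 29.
By Fermat: 4^{28} ≡ 1 (mod 29). 153 ≡ 13 (mod 28). So 4^{153} ≡ 4^{13} ≡ 22 (mod 29)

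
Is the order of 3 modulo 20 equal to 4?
Yes, ord_20(3) = 4.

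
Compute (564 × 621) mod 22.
4

(564 × 621) = 350244
350244 mod 22 = 4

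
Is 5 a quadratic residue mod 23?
By Euler's criterion: 5^{11} ≡ 22 (mod 23). Since this equals -1 (≡ 22), 5 is not a QR.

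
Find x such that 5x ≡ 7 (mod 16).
11

Since gcd(5, 16) = 1 divides 7, a solution exists.
Multiply both sides by the inverse of 5 mod 16:
  5^(-1) mod 16 = 13
  x ≡ 13 × 7 ≡ 91 ≡ 11 (mod 16)
Verification: 5 × 11 = 55 = 3 × 16 + 7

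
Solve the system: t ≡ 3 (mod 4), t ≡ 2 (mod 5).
M = 4 × 5 = 20. M₁ = 5, y₁ ≡ 1 (mod 4). M₂ = 4, y₂ ≡ 4 (mod 5). t = 3×5×1 + 2×4×4 ≡ 7 (mod 20)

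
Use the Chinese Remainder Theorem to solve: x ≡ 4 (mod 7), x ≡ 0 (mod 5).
25

Using the Chinese Remainder Theorem:
M = product of moduli = 35
For equation 1: M_1 = 5, 5 ≡ 5 (mod 7), inverse of 5 mod 7 is 3 (check: 5 × 3 = 15 ≡ 1 (mod 7))
For equation 2: M_2 = 7, 7 ≡ 2 (mod 5), inverse of 7 mod 5 is 3 (check: 2 × 3 = 6 ≡ 1 (mod 5))
Combine: x ≡ Σ r_i×M_i×(M_i⁻¹ mod m_i) = 4×5×3 + 0×7×3 = 60 + 0 = 60
60 mod 35 = 25
x ≡ 25 (mod 35)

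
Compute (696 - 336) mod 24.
0

(696 - 336) = 360
360 mod 24 = 0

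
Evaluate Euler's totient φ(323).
288

Prime factorization: 323 = 17 × 19
Using the formula φ(n) = n × Π(1 - 1/p) for each prime factor p:
φ(323) = 323 × (1 - 1/17) × (1 - 1/19)
φ(323) = 288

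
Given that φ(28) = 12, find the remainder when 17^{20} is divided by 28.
By Euler: 17^{12} ≡ 1 (mod 28) since gcd(17, 28) = 1. 20 = 1×12 + 8. So 17^{20} ≡ 17^{8} ≡ 9 (mod 28)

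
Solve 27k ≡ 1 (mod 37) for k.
27^(-1) ≡ 11 (mod 37). Verification: 27 × 11 = 297 ≡ 1 (mod 37)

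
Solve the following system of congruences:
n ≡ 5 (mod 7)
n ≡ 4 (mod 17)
89

Using the Chinese Remainder Theorem:
M = product of moduli = 119
For equation 1: M_1 = 17, 17 ≡ 3 (mod 7), inverse of 17 mod 7 is 5 (check: 3 × 5 = 15 ≡ 1 (mod 7))
For equation 2: M_2 = 7, 7 ≡ 7 (mod 17), inverse of 7 mod 17 is 5 (check: 7 × 5 = 35 ≡ 1 (mod 17))
Combine: n ≡ Σ r_i×M_i×(M_i⁻¹ mod m_i) = 5×17×5 + 4×7×5 = 425 + 140 = 565
565 mod 119 = 89
n ≡ 89 (mod 119)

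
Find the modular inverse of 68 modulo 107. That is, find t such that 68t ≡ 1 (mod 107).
96

Using Extended Euclidean Algorithm:
gcd(68, 107) = 1
Bezout coefficients: 68 × -11 + 107 × 7 = 1
So 68 × -11 ≡ 1 (mod 107)
The inverse is -11 mod 107 = 96
Verification: 68 × 96 = 6528 = 61 × 107 + 1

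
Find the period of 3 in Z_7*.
Powers of 3 mod 7: 3^1≡3, 3^2≡2, 3^3≡6, 3^4≡4, 3^5≡5, 3^6≡1. Order = 6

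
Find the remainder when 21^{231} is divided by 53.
By Fermat: 21^{52} ≡ 1 (mod 53). 231 = 4×52 + 23. So 21^{231} ≡ 21^{23} ≡ 19 (mod 53)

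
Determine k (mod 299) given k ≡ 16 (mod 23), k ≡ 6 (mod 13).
292

Using the Chinese Remainder Theorem:
M = product of moduli = 299
For equation 1: M_1 = 13, 13 ≡ 13 (mod 23), inverse of 13 mod 23 is 16 (check: 13 × 16 = 208 ≡ 1 (mod 23))
For equation 2: M_2 = 23, 23 ≡ 10 (mod 13), inverse of 23 mod 13 is 4 (check: 10 × 4 = 40 ≡ 1 (mod 13))
Combine: k ≡ Σ r_i×M_i×(M_i⁻¹ mod m_i) = 16×13×16 + 6×23×4 = 3328 + 552 = 3880
3880 mod 299 = 292
k ≡ 292 (mod 299)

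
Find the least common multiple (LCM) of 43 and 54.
2322

First find GCD(43, 54) using the Euclidean algorithm:
43 = 0 × 54 + 43
54 = 1 × 43 + 11
43 = 3 × 11 + 10
11 = 1 × 10 + 1
10 = 10 × 1 + 0
GCD(43, 54) = 1

LCM formula: LCM(a, b) = (a × b) / GCD(a, b)
LCM(43, 54) = (43 × 54) / 1
LCM(43, 54) = 2322 / 1
LCM(43, 54) = 2322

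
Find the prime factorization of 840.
2^3 × 3 × 5 × 7

Divide by primes starting from smallest:
840 ÷ 2 = 420
420 ÷ 2 = 210
210 ÷ 2 = 105
105 ÷ 3 = 35
35 ÷ 5 = 7
7 ÷ 7 = 1

840 = 2^3 × 3 × 5 × 7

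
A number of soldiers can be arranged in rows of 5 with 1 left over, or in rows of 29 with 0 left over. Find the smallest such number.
M = 5 × 29 = 145. M₁ = 29, y₁ ≡ 4 (mod 5). M₂ = 5, y₂ ≡ 6 (mod 29). y = 1×29×4 + 0×5×6 ≡ 116 (mod 145). The smallest positive such number is 116.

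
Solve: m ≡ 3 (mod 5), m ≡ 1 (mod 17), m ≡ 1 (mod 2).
M = 5 × 17 × 2 = 170. M₁ = 34, y₁ ≡ 4 (mod 5). M₂ = 10, y₂ ≡ 12 (mod 17). M₃ = 85, y₃ ≡ 1 (mod 2). m = 3×34×4 + 1×10×12 + 1×85×1 ≡ 103 (mod 170)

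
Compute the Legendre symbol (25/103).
(25/103) = 25^{51} mod 103 = 1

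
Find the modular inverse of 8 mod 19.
8^(-1) ≡ 12 (mod 19). Verification: 8 × 12 = 96 ≡ 1 (mod 19)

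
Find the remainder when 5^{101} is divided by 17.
By Fermat: 5^{16} ≡ 1 (mod 17). 101 = 6×16 + 5. So 5^{101} ≡ 5^{5} ≡ 14 (mod 17)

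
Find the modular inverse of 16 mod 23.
16^(-1) ≡ 13 (mod 23). Verification: 16 × 13 = 208 ≡ 1 (mod 23)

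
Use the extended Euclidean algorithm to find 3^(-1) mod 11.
Extended GCD: 3(4) + 11(-1) = 1. So 3^(-1) ≡ 4 ≡ 4 (mod 11). Verify: 3 × 4 = 12 ≡ 1 (mod 11)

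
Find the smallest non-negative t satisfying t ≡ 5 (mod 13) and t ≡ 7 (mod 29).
M = 13 × 29 = 377. M₁ = 29, y₁ ≡ 9 (mod 13). M₂ = 13, y₂ ≡ 9 (mod 29). t = 5×29×9 + 7×13×9 ≡ 239 (mod 377)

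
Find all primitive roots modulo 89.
Primitive roots mod 89: {3, 6, 7, 13, 14, 15, 19, 23, 24, 26, 27, 28, 29, 30, 31, 33, 35, 38, 41, 43, 46, 48, 51, 54, 56, 58, 59, 60, 61, 62, 63, 65, 66, 70, 74, 75, 76, 82, 83, 86}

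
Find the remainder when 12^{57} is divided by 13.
By Fermat: 12^{12} ≡ 1 (mod 13). 57 = 4×12 + 9. So 12^{57} ≡ 12^{9} ≡ 12 (mod 13)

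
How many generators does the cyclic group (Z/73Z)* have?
24

The number of primitive roots modulo p is φ(p-1) = φ(72)
φ(72) = 24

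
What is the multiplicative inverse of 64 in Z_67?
22

Using Extended Euclidean Algorithm:
gcd(64, 67) = 1
Bezout coefficients: 64 × 22 + 67 × -21 = 1
So 64 × 22 ≡ 1 (mod 67)
The inverse is 22 mod 67 = 22
Verification: 64 × 22 = 1408 = 21 × 67 + 1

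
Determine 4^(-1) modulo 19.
4^(-1) ≡ 5 (mod 19). Verification: 4 × 5 = 20 ≡ 1 (mod 19)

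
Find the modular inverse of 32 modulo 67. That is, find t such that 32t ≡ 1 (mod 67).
44

Using Extended Euclidean Algorithm:
gcd(32, 67) = 1
Bezout coefficients: 32 × -23 + 67 × 11 = 1
So 32 × -23 ≡ 1 (mod 67)
The inverse is -23 mod 67 = 44
Verification: 32 × 44 = 1408 = 21 × 67 + 1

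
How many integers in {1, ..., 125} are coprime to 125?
100

Prime factorization: 125 = 5^3
Using the formula φ(n) = n × Π(1 - 1/p) for each prime factor p:
φ(125) = 125 × (1 - 1/5)
φ(125) = 100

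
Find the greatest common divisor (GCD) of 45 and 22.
1

Using the Euclidean algorithm:
45 = 2 × 22 + 1
22 = 22 × 1 + 0

GCD(45, 22) = 1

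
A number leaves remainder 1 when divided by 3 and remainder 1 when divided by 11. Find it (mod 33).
M = 3 × 11 = 33. M₁ = 11, y₁ ≡ 2 (mod 3). M₂ = 3, y₂ ≡ 4 (mod 11). m = 1×11×2 + 1×3×4 ≡ 1 (mod 33)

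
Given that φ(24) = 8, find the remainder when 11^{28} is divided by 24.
By Euler: 11^{8} ≡ 1 (mod 24) since gcd(11, 24) = 1. 28 = 3×8 + 4. So 11^{28} ≡ 11^{4} ≡ 1 (mod 24)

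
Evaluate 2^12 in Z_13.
Using Fermat: 2^{12} ≡ 1 (mod 13). 12 ≡ 0 (mod 12). So 2^{12} ≡ 2^{0} ≡ 1 (mod 13)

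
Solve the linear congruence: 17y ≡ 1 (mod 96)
17

Since gcd(17, 96) = 1 divides 1, a solution exists.
Multiply both sides by the inverse of 17 mod 96:
  17^(-1) mod 96 = 17
  x ≡ 17 × 1 ≡ 17 ≡ 17 (mod 96)
Verification: 17 × 17 = 289 = 3 × 96 + 1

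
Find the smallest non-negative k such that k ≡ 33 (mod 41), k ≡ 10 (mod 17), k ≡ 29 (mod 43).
7167

Using the Chinese Remainder Theorem:
M = product of moduli = 29971
For equation 1: M_1 = 731, 731 ≡ 34 (mod 41), inverse of 731 mod 41 is 35 (check: 34 × 35 = 1190 ≡ 1 (mod 41))
For equation 2: M_2 = 1763, 1763 ≡ 12 (mod 17), inverse of 1763 mod 17 is 10 (check: 12 × 10 = 120 ≡ 1 (mod 17))
For equation 3: M_3 = 697, 697 ≡ 9 (mod 43), inverse of 697 mod 43 is 24 (check: 9 × 24 = 216 ≡ 1 (mod 43))
Combine: k ≡ Σ r_i×M_i×(M_i⁻¹ mod m_i) = 33×731×35 + 10×1763×10 + 29×697×24 = 844305 + 176300 + 485112 = 1505717
1505717 mod 29971 = 7167
k ≡ 7167 (mod 29971)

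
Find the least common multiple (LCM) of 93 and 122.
11346

First find GCD(93, 122) using the Euclidean algorithm:
93 = 0 × 122 + 93
122 = 1 × 93 + 29
93 = 3 × 29 + 6
29 = 4 × 6 + 5
6 = 1 × 5 + 1
5 = 5 × 1 + 0
GCD(93, 122) = 1

LCM formula: LCM(a, b) = (a × b) / GCD(a, b)
LCM(93, 122) = (93 × 122) / 1
LCM(93, 122) = 11346 / 1
LCM(93, 122) = 11346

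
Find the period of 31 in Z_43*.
Powers of 31 mod 43: 31^1≡31, 31^2≡15, 31^3≡35, 31^4≡10, 31^5≡9, 31^6≡21, 31^7≡6, 31^8≡14, 31^9≡4, 31^10≡38, 31^11≡17, 31^12≡11, 31^13≡40, 31^14≡36, 31^15≡41, 31^16≡24, 31^17≡13, 31^18≡16, 31^19≡23, 31^20≡25, 31^21≡1. Order = 21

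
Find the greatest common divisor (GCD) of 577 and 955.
1

Using the Euclidean algorithm:
577 = 0 × 955 + 577
955 = 1 × 577 + 378
577 = 1 × 378 + 199
378 = 1 × 199 + 179
199 = 1 × 179 + 20
179 = 8 × 20 + 19
20 = 1 × 19 + 1
19 = 19 × 1 + 0

GCD(577, 955) = 1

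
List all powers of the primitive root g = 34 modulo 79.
g^1, g^2, ..., g^{78} mod 79: {34, 50, 41, 51, 75, 22, 37, 73, 33, 16, 70, 10, 24, 26, 15, 36, 39, 62, 54, 19, 14, 2, 68, 21, 3, 23, 71, 44, 74, 67, 66, 32, 61, 20, 48, 52, 30, 72, 78, 45, 29, 38, 28, 4, 57, 42, 6, 46, 63, 9, 69, 55, 53, 64, 43, 40, 17, 25, 60, 65, 77, 11, 58, 76, 56, 8, 35, 5, 12, 13, 47, 18, 59, 31, 27, 49, 7, 1}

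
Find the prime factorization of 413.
7 × 59

Divide by primes starting from smallest:
413 ÷ 7 = 59
59 ÷ 59 = 1

413 = 7 × 59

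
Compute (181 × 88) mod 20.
8

(181 × 88) = 15928
15928 mod 20 = 8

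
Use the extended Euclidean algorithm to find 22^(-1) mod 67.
Extended GCD: 22(-3) + 67(1) = 1. So 22^(-1) ≡ 64 ≡ 64 (mod 67). Verify: 22 × 64 = 1408 ≡ 1 (mod 67)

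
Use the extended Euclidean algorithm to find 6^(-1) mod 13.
Extended GCD: 6(-2) + 13(1) = 1. So 6^(-1) ≡ 11 ≡ 11 (mod 13). Verify: 6 × 11 = 66 ≡ 1 (mod 13)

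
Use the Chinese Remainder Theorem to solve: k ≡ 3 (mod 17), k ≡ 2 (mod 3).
20

Using the Chinese Remainder Theorem:
M = product of moduli = 51
For equation 1: M_1 = 3, 3 ≡ 3 (mod 17), inverse of 3 mod 17 is 6 (check: 3 × 6 = 18 ≡ 1 (mod 17))
For equation 2: M_2 = 17, 17 ≡ 2 (mod 3), inverse of 17 mod 3 is 2 (check: 2 × 2 = 4 ≡ 1 (mod 3))
Combine: k ≡ Σ r_i×M_i×(M_i⁻¹ mod m_i) = 3×3×6 + 2×17×2 = 54 + 68 = 122
122 mod 51 = 20
k ≡ 20 (mod 51)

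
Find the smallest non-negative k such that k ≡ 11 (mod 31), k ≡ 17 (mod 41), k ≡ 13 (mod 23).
28717

Using the Chinese Remainder Theorem:
M = product of moduli = 29233
For equation 1: M_1 = 943, 943 ≡ 13 (mod 31), inverse of 943 mod 31 is 12 (check: 13 × 12 = 156 ≡ 1 (mod 31))
For equation 2: M_2 = 713, 713 ≡ 16 (mod 41), inverse of 713 mod 41 is 18 (check: 16 × 18 = 288 ≡ 1 (mod 41))
For equation 3: M_3 = 1271, 1271 ≡ 6 (mod 23), inverse of 1271 mod 23 is 4 (check: 6 × 4 = 24 ≡ 1 (mod 23))
Combine: k ≡ Σ r_i×M_i×(M_i⁻¹ mod m_i) = 11×943×12 + 17×713×18 + 13×1271×4 = 124476 + 218178 + 66092 = 408746
408746 mod 29233 = 28717
k ≡ 28717 (mod 29233)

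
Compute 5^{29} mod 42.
17

Using successive squaring:
Binary expansion of 29: 11101
Powers of 5 mod 42 (each is the square of the previous):
  5^1 ≡ 5 (mod 42)
  5^2 ≡ 5² = 25 ≡ 25 (mod 42)
  5^4 ≡ 25² = 625 ≡ 37 (mod 42)
  5^8 ≡ 37² = 1369 ≡ 25 (mod 42)
  5^16 ≡ 25² = 625 ≡ 37 (mod 42)
29 = 16 + 8 + 4 + 1, so 5^29 = 5^16 × 5^8 × 5^4 × 5^1 ≡ 37 × 25 × 37 × 5 (mod 42)
Multiplying step by step:
  37 × 25 = 925 ≡ 1 (mod 42)
  1 × 37 = 37 ≡ 37 (mod 42)
  37 × 5 = 185 ≡ 17 (mod 42)
Result: 5^29 ≡ 17 (mod 42)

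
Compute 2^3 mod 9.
3 = 2 + 1 (binary 11). Repeated squaring mod 9: 2^1 ≡ 2; 2^2 ≡ 2² = 4 ≡ 4. Multiply: 2^3 = 2^2 × 2^1 ≡ 4 × 2 (mod 9): 4 × 2 = 8 ≡ 8. So 2^3 ≡ 8 (mod 9).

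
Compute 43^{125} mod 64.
27

Using successive squaring:
Binary expansion of 125: 1111101
Powers of 43 mod 64 (each is the square of the previous):
  43^1 ≡ 43 (mod 64)
  43^2 ≡ 43² = 1849 ≡ 57 (mod 64)
  43^4 ≡ 57² = 3249 ≡ 49 (mod 64)
  43^8 ≡ 49² = 2401 ≡ 33 (mod 64)
  43^16 ≡ 33² = 1089 ≡ 1 (mod 64)
  43^32 ≡ 1² = 1 ≡ 1 (mod 64)
  43^64 ≡ 1² = 1 ≡ 1 (mod 64)
125 = 64 + 32 + 16 + 8 + 4 + 1, so 43^125 = 43^64 × 43^32 × 43^16 × 43^8 × 43^4 × 43^1 ≡ 1 × 1 × 1 × 33 × 49 × 43 (mod 64)
Multiplying step by step:
  1 × 1 = 1 ≡ 1 (mod 64)
  1 × 1 = 1 ≡ 1 (mod 64)
  1 × 33 = 33 ≡ 33 (mod 64)
  33 × 49 = 1617 ≡ 17 (mod 64)
  17 × 43 = 731 ≡ 27 (mod 64)
Result: 43^125 ≡ 27 (mod 64)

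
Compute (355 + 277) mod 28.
16

(355 + 277) = 632
632 mod 28 = 16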